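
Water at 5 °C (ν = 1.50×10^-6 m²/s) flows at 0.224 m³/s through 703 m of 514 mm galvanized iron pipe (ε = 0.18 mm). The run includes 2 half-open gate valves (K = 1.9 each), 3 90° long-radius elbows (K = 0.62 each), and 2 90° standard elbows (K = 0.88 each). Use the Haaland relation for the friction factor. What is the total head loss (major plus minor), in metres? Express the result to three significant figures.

V = 4Q/(πD²) = 1.080 m/s; V²/2g = 0.05940 m
Re = 3.70×10^5, ε/D = 3.50×10^-4 → f = 0.01687 (Haaland)
Major: h_f = f(L/D)·V²/2g = 0.01687·1368·0.05940 = 1.370 m
Minor: ΣK = 7.42; h_m = ΣK·V²/2g = 0.4407 m
Total H_L = 1.370 + 0.4407 = 1.811 m

H_L ≈ 1.81 m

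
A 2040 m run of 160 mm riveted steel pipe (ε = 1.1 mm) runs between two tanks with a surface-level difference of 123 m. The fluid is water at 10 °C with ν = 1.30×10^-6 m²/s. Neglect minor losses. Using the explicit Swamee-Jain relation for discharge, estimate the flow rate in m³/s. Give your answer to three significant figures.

Q ≈ 0.0476 m³/s

Swamee-Jain (Type II): Q = -0.965·√(gD⁵h_f/L)·ln[ε/(3.7D) + √(3.17ν²L/(gD³h_f))]
√(gD⁵h_f/L) = √(9.81·0.160⁵·123/2040) = 0.007875
ε/(3.7D) = 0.00186; √(3.17ν²L/(gD³h_f)) = 4.70×10^-5
Q = -0.965·0.007875·ln(0.001905) = 0.04760 m³/s
Check: V = 2.37 m/s, Re = 2.91×10^5, f = 0.03392, h_f = 124 m ≈ 123 m ✓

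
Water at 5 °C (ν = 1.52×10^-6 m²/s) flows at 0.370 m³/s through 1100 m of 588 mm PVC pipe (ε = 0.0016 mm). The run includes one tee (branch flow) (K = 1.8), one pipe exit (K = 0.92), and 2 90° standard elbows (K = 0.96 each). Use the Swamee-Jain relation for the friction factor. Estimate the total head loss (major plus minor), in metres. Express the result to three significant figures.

V = 4Q/(πD²) = 1.363 m/s; V²/2g = 0.09463 m
Re = 5.27×10^5, ε/D = 2.72×10^-6 → f = 0.01301 (Swamee-Jain)
Major: h_f = f(L/D)·V²/2g = 0.01301·1871·0.09463 = 2.304 m
Minor: ΣK = 4.64; h_m = ΣK·V²/2g = 0.4391 m
Total H_L = 2.304 + 0.4391 = 2.743 m

H_L ≈ 2.74 m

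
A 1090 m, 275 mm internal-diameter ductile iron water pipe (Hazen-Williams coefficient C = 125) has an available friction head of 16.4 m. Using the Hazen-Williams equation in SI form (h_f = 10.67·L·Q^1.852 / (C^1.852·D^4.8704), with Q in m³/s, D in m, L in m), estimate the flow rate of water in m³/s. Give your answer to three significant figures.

Rearranging: Q = [h_f·C^1.852·D^4.8704 / (10.67·L)]^(1/1.852)
Q = [16.4·125^1.852·0.275^4.8704 / (10.67·1090)]^0.540 = 0.1211 m³/s

Q ≈ 0.121 m³/s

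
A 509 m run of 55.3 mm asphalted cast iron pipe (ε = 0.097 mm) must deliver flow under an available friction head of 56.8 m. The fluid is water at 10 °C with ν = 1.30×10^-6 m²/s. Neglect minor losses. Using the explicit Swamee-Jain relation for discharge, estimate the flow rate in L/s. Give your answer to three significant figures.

Swamee-Jain (Type II): Q = -0.965·√(gD⁵h_f/L)·ln[ε/(3.7D) + √(3.17ν²L/(gD³h_f))]
√(gD⁵h_f/L) = √(9.81·0.0553⁵·56.8/509) = 7.524×10^-4
ε/(3.7D) = 4.74×10^-4; √(3.17ν²L/(gD³h_f)) = 1.70×10^-4
Q = -0.965·7.524×10^-4·ln(6.442×10^-4) = 0.005335 m³/s
Check: V = 2.22 m/s, Re = 9.45×10^4, f = 0.02477, h_f = 57.3 m ≈ 56.8 m ✓

Q ≈ 5.33 L/s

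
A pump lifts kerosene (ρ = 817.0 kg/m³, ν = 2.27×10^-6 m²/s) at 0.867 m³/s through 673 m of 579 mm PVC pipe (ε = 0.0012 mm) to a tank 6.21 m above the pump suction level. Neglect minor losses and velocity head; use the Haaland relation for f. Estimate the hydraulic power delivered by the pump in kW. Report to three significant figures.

V = 4Q/(πD²) = 3.293 m/s; Re = 8.40×10^5; ε/D = 2.07×10^-6; f = 0.01196
h_f = f(L/D)V²/2g = 7.685 m
Total head H = z + h_f = 6.21 + 7.685 = 13.89 m
P_hyd = ρgQH = 817.0·9.81·0.867·13.89 = 96.55 kW

P_hyd ≈ 96.6 kW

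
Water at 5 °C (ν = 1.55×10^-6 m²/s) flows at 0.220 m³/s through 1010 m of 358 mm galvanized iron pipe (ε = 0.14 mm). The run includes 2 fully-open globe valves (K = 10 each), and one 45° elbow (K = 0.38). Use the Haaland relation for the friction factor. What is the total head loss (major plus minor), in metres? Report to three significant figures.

V = 4Q/(πD²) = 2.186 m/s; V²/2g = 0.2435 m
Re = 5.05×10^5, ε/D = 3.91×10^-4 → f = 0.01684 (Haaland)
Major: h_f = f(L/D)·V²/2g = 0.01684·2821·0.2435 = 11.56 m
Minor: ΣK = 20.4; h_m = ΣK·V²/2g = 4.962 m
Total H_L = 11.56 + 4.962 = 16.53 m

H_L ≈ 16.5 m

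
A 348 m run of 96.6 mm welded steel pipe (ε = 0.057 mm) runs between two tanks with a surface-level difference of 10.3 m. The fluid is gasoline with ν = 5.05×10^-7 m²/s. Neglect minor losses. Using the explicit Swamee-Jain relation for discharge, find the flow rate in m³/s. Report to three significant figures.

Swamee-Jain (Type II): Q = -0.965·√(gD⁵h_f/L)·ln[ε/(3.7D) + √(3.17ν²L/(gD³h_f))]
√(gD⁵h_f/L) = √(9.81·0.0966⁵·10.3/348) = 0.001563
ε/(3.7D) = 1.59×10^-4; √(3.17ν²L/(gD³h_f)) = 5.56×10^-5
Q = -0.965·0.001563·ln(2.151×10^-4) = 0.01274 m³/s
Check: V = 1.74 m/s, Re = 3.32×10^5, f = 0.01871, h_f = 10.4 m ≈ 10.3 m ✓

Q ≈ 0.0127 m³/s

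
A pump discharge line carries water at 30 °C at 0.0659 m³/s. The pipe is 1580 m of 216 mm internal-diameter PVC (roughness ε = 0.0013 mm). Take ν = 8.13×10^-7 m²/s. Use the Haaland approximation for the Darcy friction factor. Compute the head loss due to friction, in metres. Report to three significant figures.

V = 4Q/(πD²) = 4·0.0659/(π·0.216²) = 1.798 m/s
Re = VD/ν = 1.798·0.216/8.13×10^-7 = 4.78×10^5 → turbulent
ε/D = 0.0013/216 = 6.02×10^-6
Haaland: f = 0.01323
h_f = f(L/D)V²/(2g) = 0.01323·(1580/0.216)·1.798²/(2·9.81) = 15.96 m

h_f ≈ 16.0 m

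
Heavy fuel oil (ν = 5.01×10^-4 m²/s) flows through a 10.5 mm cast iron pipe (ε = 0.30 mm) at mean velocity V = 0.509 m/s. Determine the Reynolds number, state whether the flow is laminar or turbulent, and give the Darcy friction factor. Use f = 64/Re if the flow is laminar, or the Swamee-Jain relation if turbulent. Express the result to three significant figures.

Re ≈ 10.7; laminar; f = 64/Re ≈ 6.00

Re = VD/ν = 0.5090·0.0105/5.01×10^-4 = 10.7
Re < 2300 → laminar → f = 64/Re = 5.999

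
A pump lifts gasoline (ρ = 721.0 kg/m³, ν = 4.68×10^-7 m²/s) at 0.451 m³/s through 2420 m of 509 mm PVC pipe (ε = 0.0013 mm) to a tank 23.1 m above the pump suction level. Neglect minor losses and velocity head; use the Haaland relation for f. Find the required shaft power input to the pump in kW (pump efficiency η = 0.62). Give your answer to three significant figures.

V = 4Q/(πD²) = 2.216 m/s; Re = 2.41×10^6; ε/D = 2.55×10^-6; f = 0.01012
h_f = f(L/D)V²/2g = 12.05 m
Total head H = z + h_f = 23.1 + 12.05 = 35.15 m
P_hyd = ρgQH = 721.0·9.81·0.451·35.15 = 112.1 kW
P_shaft = P_hyd/η = 112.1/0.62 = 180.8 kW

P_shaft ≈ 181 kW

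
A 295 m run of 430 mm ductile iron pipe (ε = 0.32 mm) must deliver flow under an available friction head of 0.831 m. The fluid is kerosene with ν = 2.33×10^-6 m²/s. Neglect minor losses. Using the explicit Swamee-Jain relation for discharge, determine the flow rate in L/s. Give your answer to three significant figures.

Q ≈ 158 L/s

Swamee-Jain (Type II): Q = -0.965·√(gD⁵h_f/L)·ln[ε/(3.7D) + √(3.17ν²L/(gD³h_f))]
√(gD⁵h_f/L) = √(9.81·0.430⁵·0.831/295) = 0.02016
ε/(3.7D) = 2.01×10^-4; √(3.17ν²L/(gD³h_f)) = 8.85×10^-5
Q = -0.965·0.02016·ln(2.896×10^-4) = 0.1585 m³/s
Check: V = 1.09 m/s, Re = 2.01×10^5, f = 0.02011, h_f = 0.837 m ≈ 0.831 m ✓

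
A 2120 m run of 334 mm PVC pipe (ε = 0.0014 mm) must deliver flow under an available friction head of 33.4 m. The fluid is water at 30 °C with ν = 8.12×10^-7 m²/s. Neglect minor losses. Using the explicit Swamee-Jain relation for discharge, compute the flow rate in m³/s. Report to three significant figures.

Swamee-Jain (Type II): Q = -0.965·√(gD⁵h_f/L)·ln[ε/(3.7D) + √(3.17ν²L/(gD³h_f))]
√(gD⁵h_f/L) = √(9.81·0.334⁵·33.4/2120) = 0.02535
ε/(3.7D) = 1.13×10^-6; √(3.17ν²L/(gD³h_f)) = 1.91×10^-5
Q = -0.965·0.02535·ln(2.018×10^-5) = 0.2644 m³/s
Check: V = 3.02 m/s, Re = 1.24×10^6, f = 0.01132, h_f = 33.3 m ≈ 33.4 m ✓

Q ≈ 0.264 m³/s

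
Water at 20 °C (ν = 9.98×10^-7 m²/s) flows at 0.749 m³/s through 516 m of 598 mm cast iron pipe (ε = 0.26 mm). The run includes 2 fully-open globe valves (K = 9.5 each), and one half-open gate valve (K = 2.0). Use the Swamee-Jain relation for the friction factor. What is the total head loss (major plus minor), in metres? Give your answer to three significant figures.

H_L ≈ 12.8 m

V = 4Q/(πD²) = 2.667 m/s; V²/2g = 0.3625 m
Re = 1.60×10^6, ε/D = 4.35×10^-4 → f = 0.01663 (Swamee-Jain)
Major: h_f = f(L/D)·V²/2g = 0.01663·862.9·0.3625 = 5.200 m
Minor: ΣK = 21.0; h_m = ΣK·V²/2g = 7.612 m
Total H_L = 5.200 + 7.612 = 12.81 m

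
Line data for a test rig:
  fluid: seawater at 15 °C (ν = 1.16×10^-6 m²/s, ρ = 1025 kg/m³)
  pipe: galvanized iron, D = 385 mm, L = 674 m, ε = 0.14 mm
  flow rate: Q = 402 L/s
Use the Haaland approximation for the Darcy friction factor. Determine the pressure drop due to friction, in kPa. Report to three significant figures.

Δp ≈ 172 kPa

V = 4Q/(πD²) = 4·0.402/(π·0.385²) = 3.453 m/s
Re = VD/ν = 3.453·0.385/1.16×10^-6 = 1.15×10^6 → turbulent
ε/D = 0.14/385 = 3.64×10^-4
Haaland: f = 0.01608
h_f = f(L/D)V²/(2g) = 0.01608·(674/0.385)·3.453²/(2·9.81) = 17.11 m
Δp = ρg·h_f = 1025·9.81·17.11 = 172.1 kPa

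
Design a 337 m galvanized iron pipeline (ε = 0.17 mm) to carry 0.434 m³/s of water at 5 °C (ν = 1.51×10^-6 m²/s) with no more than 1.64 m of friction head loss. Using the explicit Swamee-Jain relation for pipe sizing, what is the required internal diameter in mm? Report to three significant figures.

Swamee-Jain (Type III): D = 0.66·[ε^1.25·(LQ²/(gh_f))^4.75 + ν·Q^9.4·(L/(gh_f))^5.2]^0.04
LQ²/(gh_f) = 3.945; L/(gh_f) = 20.95
Term 1 = ε^1.25·(…)^4.75 = 0.0132; Term 2 = ν·Q^9.4·(…)^5.2 = 0.00438
D = 0.66·(0.0132 + 0.00438)^0.04 = 0.5614 m = 561 mm
Check: V = 1.75 m/s, Re = 6.52×10^5, f = 0.01612, h_f = 1.52 m ≈ 1.64 m ✓

D ≈ 561 mm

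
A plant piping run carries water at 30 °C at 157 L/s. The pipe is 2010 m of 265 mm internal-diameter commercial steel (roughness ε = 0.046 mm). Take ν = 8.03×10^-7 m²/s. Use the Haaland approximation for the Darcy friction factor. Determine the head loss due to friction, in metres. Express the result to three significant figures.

h_f ≈ 44.9 m

V = 4Q/(πD²) = 4·0.157/(π·0.265²) = 2.847 m/s
Re = VD/ν = 2.847·0.265/8.03×10^-7 = 9.39×10^5 → turbulent
ε/D = 0.046/265 = 1.74×10^-4
Haaland: f = 0.01435
h_f = f(L/D)V²/(2g) = 0.01435·(2010/0.265)·2.847²/(2·9.81) = 44.95 m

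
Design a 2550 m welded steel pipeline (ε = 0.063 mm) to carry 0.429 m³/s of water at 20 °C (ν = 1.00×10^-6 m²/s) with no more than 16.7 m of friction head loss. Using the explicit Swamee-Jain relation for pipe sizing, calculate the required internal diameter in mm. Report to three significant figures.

Swamee-Jain (Type III): D = 0.66·[ε^1.25·(LQ²/(gh_f))^4.75 + ν·Q^9.4·(L/(gh_f))^5.2]^0.04
LQ²/(gh_f) = 2.865; L/(gh_f) = 15.57
Term 1 = ε^1.25·(…)^4.75 = 8.32×10^-4; Term 2 = ν·Q^9.4·(…)^5.2 = 5.55×10^-4
D = 0.66·(8.32×10^-4 + 5.55×10^-4)^0.04 = 0.5073 m = 507 mm
Check: V = 2.12 m/s, Re = 1.08×10^6, f = 0.01378, h_f = 15.9 m ≈ 16.7 m ✓

D ≈ 507 mm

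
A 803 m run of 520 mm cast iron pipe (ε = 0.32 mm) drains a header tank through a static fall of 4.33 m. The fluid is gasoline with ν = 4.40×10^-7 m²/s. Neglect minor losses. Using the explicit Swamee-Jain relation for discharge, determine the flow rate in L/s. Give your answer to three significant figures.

Q ≈ 374 L/s

Swamee-Jain (Type II): Q = -0.965·√(gD⁵h_f/L)·ln[ε/(3.7D) + √(3.17ν²L/(gD³h_f))]
√(gD⁵h_f/L) = √(9.81·0.520⁵·4.33/803) = 0.04485
ε/(3.7D) = 1.66×10^-4; √(3.17ν²L/(gD³h_f)) = 9.08×10^-6
Q = -0.965·0.04485·ln(1.754×10^-4) = 0.3743 m³/s
Check: V = 1.76 m/s, Re = 2.08×10^6, f = 0.01778, h_f = 4.35 m ≈ 4.33 m ✓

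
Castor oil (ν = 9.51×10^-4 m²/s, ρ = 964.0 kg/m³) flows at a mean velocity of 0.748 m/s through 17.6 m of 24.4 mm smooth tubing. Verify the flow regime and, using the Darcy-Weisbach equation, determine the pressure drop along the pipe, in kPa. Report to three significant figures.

Re = VD/ν = 0.748·0.02440/9.51×10^-4 = 19.2 → laminar (Re < 2300)
f = 64/Re = 3.335
h_f = f(L/D)V²/(2g) = 3.335·(17.6/0.02440)·0.748²/(2·9.81) = 68.60 m
Δp = ρg·h_f = 964.0·9.81·68.60 = 648.7 kPa

Δp ≈ 649 kPa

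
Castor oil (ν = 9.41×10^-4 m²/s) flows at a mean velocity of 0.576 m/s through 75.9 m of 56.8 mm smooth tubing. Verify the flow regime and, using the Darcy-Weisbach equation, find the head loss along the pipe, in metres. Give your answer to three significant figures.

Re = VD/ν = 0.576·0.05680/9.41×10^-4 = 34.8 → laminar (Re < 2300)
f = 64/Re = 1.841
h_f = f(L/D)V²/(2g) = 1.841·(75.9/0.05680)·0.576²/(2·9.81) = 41.59 m

h_f ≈ 41.6 m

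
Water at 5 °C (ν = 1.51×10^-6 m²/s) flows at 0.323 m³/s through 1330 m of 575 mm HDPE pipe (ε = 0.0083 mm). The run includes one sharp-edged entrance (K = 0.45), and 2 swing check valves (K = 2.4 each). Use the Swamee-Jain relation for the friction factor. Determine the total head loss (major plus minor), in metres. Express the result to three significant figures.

V = 4Q/(πD²) = 1.244 m/s; V²/2g = 0.07886 m
Re = 4.74×10^5, ε/D = 1.44×10^-5 → f = 0.01344 (Swamee-Jain)
Major: h_f = f(L/D)·V²/2g = 0.01344·2313·0.07886 = 2.452 m
Minor: ΣK = 5.25; h_m = ΣK·V²/2g = 0.4140 m
Total H_L = 2.452 + 0.4140 = 2.866 m

H_L ≈ 2.87 m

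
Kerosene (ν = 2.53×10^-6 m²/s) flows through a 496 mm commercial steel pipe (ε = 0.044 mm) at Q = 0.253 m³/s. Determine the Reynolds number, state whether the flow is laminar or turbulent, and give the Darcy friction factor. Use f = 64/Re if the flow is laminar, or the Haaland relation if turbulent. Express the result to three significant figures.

V = 4Q/(πD²) = 1.309 m/s
Re = VD/ν = 1.309·0.496/2.53×10^-6 = 2.57×10^5
Re > 4000 → turbulent; ε/D = 8.87×10^-5
Haaland: f = 0.01549

Re ≈ 2.57×10^5; turbulent; f ≈ 0.0155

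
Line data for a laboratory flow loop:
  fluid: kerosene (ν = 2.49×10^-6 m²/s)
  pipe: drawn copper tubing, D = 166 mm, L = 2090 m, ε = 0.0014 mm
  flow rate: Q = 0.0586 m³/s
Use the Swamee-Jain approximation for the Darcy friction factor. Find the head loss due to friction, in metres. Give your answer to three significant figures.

h_f ≈ 74.9 m

V = 4Q/(πD²) = 4·0.0586/(π·0.166²) = 2.708 m/s
Re = VD/ν = 2.708·0.166/2.49×10^-6 = 1.81×10^5 → turbulent
ε/D = 0.0014/166 = 8.43×10^-6
Swamee-Jain: f = 0.01592
h_f = f(L/D)V²/(2g) = 0.01592·(2090/0.166)·2.708²/(2·9.81) = 74.90 m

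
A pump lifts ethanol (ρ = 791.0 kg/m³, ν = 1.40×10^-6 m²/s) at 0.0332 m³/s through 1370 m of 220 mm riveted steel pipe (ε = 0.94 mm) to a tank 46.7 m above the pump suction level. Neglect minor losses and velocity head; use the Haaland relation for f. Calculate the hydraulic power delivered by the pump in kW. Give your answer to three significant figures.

V = 4Q/(πD²) = 0.8734 m/s; Re = 1.37×10^5; ε/D = 0.00427; f = 0.02972
h_f = f(L/D)V²/2g = 7.195 m
Total head H = z + h_f = 46.7 + 7.195 = 53.90 m
P_hyd = ρgQH = 791.0·9.81·0.0332·53.90 = 13.88 kW

P_hyd ≈ 13.9 kW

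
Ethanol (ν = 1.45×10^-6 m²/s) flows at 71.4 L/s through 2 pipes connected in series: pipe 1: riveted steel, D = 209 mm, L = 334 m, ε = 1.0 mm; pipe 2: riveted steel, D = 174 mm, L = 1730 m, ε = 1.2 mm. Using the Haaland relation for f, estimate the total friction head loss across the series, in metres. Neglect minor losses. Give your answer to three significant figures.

Pipe 1: V = 2.081 m/s, Re = 3.00×10^5, ε/D = 0.00478, f = 0.03032, h_1 = f(L/D)V²/2g = 10.70 m
Pipe 2: V = 3.003 m/s, Re = 3.60×10^5, ε/D = 0.00690, f = 0.03382, h_2 = f(L/D)V²/2g = 154.5 m
Series → Q common, losses add: H = Σh = 165.2 m

H ≈ 165 m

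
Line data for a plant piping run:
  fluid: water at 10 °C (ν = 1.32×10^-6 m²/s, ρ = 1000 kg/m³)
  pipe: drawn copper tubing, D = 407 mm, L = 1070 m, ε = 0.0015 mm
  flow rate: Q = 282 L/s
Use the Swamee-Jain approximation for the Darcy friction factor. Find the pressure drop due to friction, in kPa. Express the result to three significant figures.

Δp ≈ 77.3 kPa

V = 4Q/(πD²) = 4·0.282/(π·0.407²) = 2.168 m/s
Re = VD/ν = 2.168·0.407/1.32×10^-6 = 6.68×10^5 → turbulent
ε/D = 0.0015/407 = 3.69×10^-6
Swamee-Jain: f = 0.01251
h_f = f(L/D)V²/(2g) = 0.01251·(1070/0.407)·2.168²/(2·9.81) = 7.875 m
Δp = ρg·h_f = 1000·9.81·7.875 = 77.25 kPa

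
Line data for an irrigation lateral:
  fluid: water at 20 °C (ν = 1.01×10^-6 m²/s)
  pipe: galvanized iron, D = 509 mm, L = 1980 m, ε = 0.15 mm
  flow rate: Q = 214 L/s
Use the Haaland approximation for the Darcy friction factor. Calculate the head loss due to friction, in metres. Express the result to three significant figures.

h_f ≈ 3.52 m

V = 4Q/(πD²) = 4·0.214/(π·0.509²) = 1.052 m/s
Re = VD/ν = 1.052·0.509/1.01×10^-6 = 5.30×10^5 → turbulent
ε/D = 0.15/509 = 2.95×10^-4
Haaland: f = 0.01605
h_f = f(L/D)V²/(2g) = 0.01605·(1980/0.509)·1.052²/(2·9.81) = 3.520 m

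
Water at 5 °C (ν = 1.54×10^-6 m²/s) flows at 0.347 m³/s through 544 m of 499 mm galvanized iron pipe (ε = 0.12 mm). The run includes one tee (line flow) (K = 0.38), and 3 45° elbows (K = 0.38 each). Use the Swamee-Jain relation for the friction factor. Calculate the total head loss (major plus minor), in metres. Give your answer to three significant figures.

H_L ≈ 2.99 m

V = 4Q/(πD²) = 1.774 m/s; V²/2g = 0.1605 m
Re = 5.75×10^5, ε/D = 2.40×10^-4 → f = 0.01571 (Swamee-Jain)
Major: h_f = f(L/D)·V²/2g = 0.01571·1090·0.1605 = 2.749 m
Minor: ΣK = 1.52; h_m = ΣK·V²/2g = 0.2439 m
Total H_L = 2.749 + 0.2439 = 2.993 m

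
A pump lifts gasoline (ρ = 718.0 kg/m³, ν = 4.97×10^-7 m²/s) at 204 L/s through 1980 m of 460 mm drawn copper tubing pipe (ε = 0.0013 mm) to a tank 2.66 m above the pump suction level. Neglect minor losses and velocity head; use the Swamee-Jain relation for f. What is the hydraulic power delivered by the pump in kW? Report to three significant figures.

V = 4Q/(πD²) = 1.228 m/s; Re = 1.14×10^6; ε/D = 2.83×10^-6; f = 0.01144
h_f = f(L/D)V²/2g = 3.781 m
Total head H = z + h_f = 2.66 + 3.781 = 6.441 m
P_hyd = ρgQH = 718.0·9.81·0.204·6.441 = 9.255 kW

P_hyd ≈ 9.26 kW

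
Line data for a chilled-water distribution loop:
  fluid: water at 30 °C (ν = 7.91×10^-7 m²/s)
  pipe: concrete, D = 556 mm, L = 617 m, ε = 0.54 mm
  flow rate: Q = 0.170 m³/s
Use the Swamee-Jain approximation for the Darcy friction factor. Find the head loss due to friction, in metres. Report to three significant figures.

h_f ≈ 0.561 m

V = 4Q/(πD²) = 4·0.170/(π·0.556²) = 0.7002 m/s
Re = VD/ν = 0.7002·0.556/7.91×10^-7 = 4.92×10^5 → turbulent
ε/D = 0.54/556 = 9.71×10^-4
Swamee-Jain: f = 0.02024
h_f = f(L/D)V²/(2g) = 0.02024·(617/0.556)·0.7002²/(2·9.81) = 0.5612 m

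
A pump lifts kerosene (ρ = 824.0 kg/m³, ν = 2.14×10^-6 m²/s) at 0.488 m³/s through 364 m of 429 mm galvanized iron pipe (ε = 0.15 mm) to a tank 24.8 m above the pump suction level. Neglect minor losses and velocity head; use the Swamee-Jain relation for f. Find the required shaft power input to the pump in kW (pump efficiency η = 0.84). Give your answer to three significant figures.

P_shaft ≈ 155 kW

V = 4Q/(πD²) = 3.376 m/s; Re = 6.77×10^5; ε/D = 3.50×10^-4; f = 0.01647
h_f = f(L/D)V²/2g = 8.117 m
Total head H = z + h_f = 24.8 + 8.117 = 32.92 m
P_hyd = ρgQH = 824.0·9.81·0.488·32.92 = 129.8 kW
P_shaft = P_hyd/η = 129.8/0.84 = 154.6 kW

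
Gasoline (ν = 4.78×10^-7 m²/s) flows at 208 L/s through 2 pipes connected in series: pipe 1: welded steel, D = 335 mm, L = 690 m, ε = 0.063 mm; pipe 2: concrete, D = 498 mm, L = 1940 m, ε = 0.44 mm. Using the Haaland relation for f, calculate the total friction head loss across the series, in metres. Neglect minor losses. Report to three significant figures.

Pipe 1: V = 2.360 m/s, Re = 1.65×10^6, ε/D = 1.88×10^-4, f = 0.01414, h_1 = f(L/D)V²/2g = 8.268 m
Pipe 2: V = 1.068 m/s, Re = 1.11×10^6, ε/D = 8.84×10^-4, f = 0.01936, h_2 = f(L/D)V²/2g = 4.383 m
Series → Q common, losses add: H = Σh = 12.65 m

H ≈ 12.7 m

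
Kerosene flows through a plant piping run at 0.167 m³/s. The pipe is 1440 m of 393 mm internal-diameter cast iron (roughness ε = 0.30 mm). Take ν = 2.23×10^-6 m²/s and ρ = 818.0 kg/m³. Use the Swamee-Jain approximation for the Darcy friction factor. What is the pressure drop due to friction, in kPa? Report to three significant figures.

V = 4Q/(πD²) = 4·0.167/(π·0.393²) = 1.377 m/s
Re = VD/ν = 1.377·0.393/2.23×10^-6 = 2.43×10^5 → turbulent
ε/D = 0.30/393 = 7.63×10^-4
Swamee-Jain: f = 0.01994
h_f = f(L/D)V²/(2g) = 0.01994·(1440/0.393)·1.377²/(2·9.81) = 7.059 m
Δp = ρg·h_f = 818.0·9.81·7.059 = 56.65 kPa

Δp ≈ 56.6 kPa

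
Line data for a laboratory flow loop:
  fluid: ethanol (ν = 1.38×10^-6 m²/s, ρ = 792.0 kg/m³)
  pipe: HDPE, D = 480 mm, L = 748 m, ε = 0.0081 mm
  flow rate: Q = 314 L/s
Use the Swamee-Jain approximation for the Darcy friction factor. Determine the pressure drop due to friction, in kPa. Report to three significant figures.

V = 4Q/(πD²) = 4·0.314/(π·0.480²) = 1.735 m/s
Re = VD/ν = 1.735·0.480/1.38×10^-6 = 6.04×10^5 → turbulent
ε/D = 0.0081/480 = 1.69×10^-5
Swamee-Jain: f = 0.01296
h_f = f(L/D)V²/(2g) = 0.01296·(748/0.480)·1.735²/(2·9.81) = 3.100 m
Δp = ρg·h_f = 792.0·9.81·3.100 = 24.08 kPa

Δp ≈ 24.1 kPa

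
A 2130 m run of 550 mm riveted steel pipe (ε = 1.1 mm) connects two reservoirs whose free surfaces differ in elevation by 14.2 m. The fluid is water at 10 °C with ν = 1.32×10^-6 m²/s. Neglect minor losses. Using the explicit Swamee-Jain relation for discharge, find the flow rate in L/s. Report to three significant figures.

Swamee-Jain (Type II): Q = -0.965·√(gD⁵h_f/L)·ln[ε/(3.7D) + √(3.17ν²L/(gD³h_f))]
√(gD⁵h_f/L) = √(9.81·0.550⁵·14.2/2130) = 0.05737
ε/(3.7D) = 5.41×10^-4; √(3.17ν²L/(gD³h_f)) = 2.25×10^-5
Q = -0.965·0.05737·ln(5.631×10^-4) = 0.4142 m³/s
Check: V = 1.74 m/s, Re = 7.26×10^5, f = 0.02377, h_f = 14.3 m ≈ 14.2 m ✓

Q ≈ 414 L/s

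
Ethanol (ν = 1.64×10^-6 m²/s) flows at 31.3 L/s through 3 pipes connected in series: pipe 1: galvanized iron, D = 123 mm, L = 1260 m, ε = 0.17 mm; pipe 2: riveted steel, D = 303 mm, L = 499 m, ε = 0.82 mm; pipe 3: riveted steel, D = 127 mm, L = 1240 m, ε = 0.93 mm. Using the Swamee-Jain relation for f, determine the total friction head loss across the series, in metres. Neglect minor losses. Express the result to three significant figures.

H ≈ 188 m

Pipe 1: V = 2.634 m/s, Re = 1.98×10^5, ε/D = 0.00138, f = 0.02260, h_1 = f(L/D)V²/2g = 81.87 m
Pipe 2: V = 0.4341 m/s, Re = 8.02×10^4, ε/D = 0.00271, f = 0.02739, h_2 = f(L/D)V²/2g = 0.4332 m
Pipe 3: V = 2.471 m/s, Re = 1.91×10^5, ε/D = 0.00732, f = 0.03476, h_3 = f(L/D)V²/2g = 105.6 m
Series → Q common, losses add: H = Σh = 187.9 m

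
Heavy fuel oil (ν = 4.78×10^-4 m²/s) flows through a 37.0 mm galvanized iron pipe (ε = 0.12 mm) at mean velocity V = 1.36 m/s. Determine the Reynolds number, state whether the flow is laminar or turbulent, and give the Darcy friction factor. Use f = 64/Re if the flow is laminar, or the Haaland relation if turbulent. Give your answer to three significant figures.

Re = VD/ν = 1.360·0.0370/4.78×10^-4 = 105
Re < 2300 → laminar → f = 64/Re = 0.6079

Re ≈ 105; laminar; f = 64/Re ≈ 0.608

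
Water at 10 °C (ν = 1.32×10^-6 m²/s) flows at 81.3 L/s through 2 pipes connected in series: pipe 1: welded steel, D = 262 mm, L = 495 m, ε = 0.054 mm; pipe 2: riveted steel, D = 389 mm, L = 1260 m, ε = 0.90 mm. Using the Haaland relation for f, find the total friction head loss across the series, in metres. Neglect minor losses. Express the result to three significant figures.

H ≈ 5.47 m

Pipe 1: V = 1.508 m/s, Re = 2.99×10^5, ε/D = 2.06×10^-4, f = 0.01611, h_1 = f(L/D)V²/2g = 3.528 m
Pipe 2: V = 0.6841 m/s, Re = 2.02×10^5, ε/D = 0.00231, f = 0.02511, h_2 = f(L/D)V²/2g = 1.940 m
Series → Q common, losses add: H = Σh = 5.468 m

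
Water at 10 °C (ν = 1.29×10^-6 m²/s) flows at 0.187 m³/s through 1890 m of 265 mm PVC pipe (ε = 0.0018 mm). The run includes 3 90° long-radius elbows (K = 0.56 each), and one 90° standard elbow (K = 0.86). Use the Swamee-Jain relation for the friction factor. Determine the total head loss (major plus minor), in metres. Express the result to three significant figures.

H_L ≈ 53.6 m

V = 4Q/(πD²) = 3.390 m/s; V²/2g = 0.5859 m
Re = 6.96×10^5, ε/D = 6.79×10^-6 → f = 0.01248 (Swamee-Jain)
Major: h_f = f(L/D)·V²/2g = 0.01248·7132·0.5859 = 52.16 m
Minor: ΣK = 2.54; h_m = ΣK·V²/2g = 1.488 m
Total H_L = 52.16 + 1.488 = 53.65 m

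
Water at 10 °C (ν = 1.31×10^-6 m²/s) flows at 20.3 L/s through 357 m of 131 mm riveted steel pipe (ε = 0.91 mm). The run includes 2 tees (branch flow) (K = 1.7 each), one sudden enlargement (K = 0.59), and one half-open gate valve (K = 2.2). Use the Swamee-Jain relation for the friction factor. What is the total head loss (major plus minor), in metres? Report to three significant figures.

V = 4Q/(πD²) = 1.506 m/s; V²/2g = 0.1156 m
Re = 1.51×10^5, ε/D = 0.00695 → f = 0.03434 (Swamee-Jain)
Major: h_f = f(L/D)·V²/2g = 0.03434·2725·0.1156 = 10.82 m
Minor: ΣK = 6.19; h_m = ΣK·V²/2g = 0.7157 m
Total H_L = 10.82 + 0.7157 = 11.53 m

H_L ≈ 11.5 m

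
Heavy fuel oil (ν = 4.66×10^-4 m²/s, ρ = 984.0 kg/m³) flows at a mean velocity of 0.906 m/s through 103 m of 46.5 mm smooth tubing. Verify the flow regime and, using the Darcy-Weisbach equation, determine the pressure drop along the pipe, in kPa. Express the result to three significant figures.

Re = VD/ν = 0.906·0.04650/4.66×10^-4 = 90.4 → laminar (Re < 2300)
f = 64/Re = 0.7079
h_f = f(L/D)V²/(2g) = 0.7079·(103/0.04650)·0.906²/(2·9.81) = 65.60 m
Δp = ρg·h_f = 984.0·9.81·65.60 = 633.3 kPa

Δp ≈ 633 kPa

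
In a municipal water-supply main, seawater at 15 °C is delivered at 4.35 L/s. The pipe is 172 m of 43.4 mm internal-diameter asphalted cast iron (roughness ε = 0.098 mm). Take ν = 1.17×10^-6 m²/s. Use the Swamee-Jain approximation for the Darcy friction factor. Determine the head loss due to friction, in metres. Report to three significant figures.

h_f ≈ 45.2 m

V = 4Q/(πD²) = 4·0.00435/(π·0.0434²) = 2.940 m/s
Re = VD/ν = 2.940·0.0434/1.17×10^-6 = 1.09×10^5 → turbulent
ε/D = 0.098/43.4 = 0.00226
Swamee-Jain: f = 0.02587
h_f = f(L/D)V²/(2g) = 0.02587·(172/0.0434)·2.940²/(2·9.81) = 45.17 m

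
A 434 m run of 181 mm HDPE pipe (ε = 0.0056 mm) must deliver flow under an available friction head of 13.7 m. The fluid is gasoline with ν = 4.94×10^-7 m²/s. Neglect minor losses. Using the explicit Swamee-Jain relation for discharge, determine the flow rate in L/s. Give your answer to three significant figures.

Q ≈ 78.2 L/s

Swamee-Jain (Type II): Q = -0.965·√(gD⁵h_f/L)·ln[ε/(3.7D) + √(3.17ν²L/(gD³h_f))]
√(gD⁵h_f/L) = √(9.81·0.181⁵·13.7/434) = 0.007756
ε/(3.7D) = 8.36×10^-6; √(3.17ν²L/(gD³h_f)) = 2.05×10^-5
Q = -0.965·0.007756·ln(2.889×10^-5) = 0.07823 m³/s
Check: V = 3.04 m/s, Re = 1.11×10^6, f = 0.01215, h_f = 13.7 m ≈ 13.7 m ✓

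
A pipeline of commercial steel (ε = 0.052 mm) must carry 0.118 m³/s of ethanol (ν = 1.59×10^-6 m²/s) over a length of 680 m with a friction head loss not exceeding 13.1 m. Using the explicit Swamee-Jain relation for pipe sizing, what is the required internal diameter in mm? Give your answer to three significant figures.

Swamee-Jain (Type III): D = 0.66·[ε^1.25·(LQ²/(gh_f))^4.75 + ν·Q^9.4·(L/(gh_f))^5.2]^0.04
LQ²/(gh_f) = 0.07368; L/(gh_f) = 5.291
Term 1 = ε^1.25·(…)^4.75 = 1.84×10^-11; Term 2 = ν·Q^9.4·(…)^5.2 = 1.74×10^-11
D = 0.66·(1.84×10^-11 + 1.74×10^-11)^0.04 = 0.2522 m = 252 mm
Check: V = 2.36 m/s, Re = 3.75×10^5, f = 0.01599, h_f = 12.3 m ≈ 13.1 m ✓

D ≈ 252 mm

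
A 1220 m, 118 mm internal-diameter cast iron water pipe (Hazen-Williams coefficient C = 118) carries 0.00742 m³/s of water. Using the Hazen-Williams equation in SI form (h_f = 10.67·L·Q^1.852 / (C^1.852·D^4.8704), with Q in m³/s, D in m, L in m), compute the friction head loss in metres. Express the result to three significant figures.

h_f ≈ 7.14 m

h_f = 10.67·1220·0.00742^1.852 / (118^1.852·0.118^4.8704) = 7.140 m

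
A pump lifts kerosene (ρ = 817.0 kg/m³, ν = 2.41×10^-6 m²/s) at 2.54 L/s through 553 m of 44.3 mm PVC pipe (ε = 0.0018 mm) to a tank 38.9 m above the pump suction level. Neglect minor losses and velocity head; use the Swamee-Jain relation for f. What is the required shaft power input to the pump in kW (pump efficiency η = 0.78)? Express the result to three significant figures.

V = 4Q/(πD²) = 1.648 m/s; Re = 3.03×10^4; ε/D = 4.06×10^-5; f = 0.02345
h_f = f(L/D)V²/2g = 40.51 m
Total head H = z + h_f = 38.9 + 40.51 = 79.41 m
P_hyd = ρgQH = 817.0·9.81·0.00254·79.41 = 1.617 kW
P_shaft = P_hyd/η = 1.617/0.78 = 2.073 kW

P_shaft ≈ 2.07 kW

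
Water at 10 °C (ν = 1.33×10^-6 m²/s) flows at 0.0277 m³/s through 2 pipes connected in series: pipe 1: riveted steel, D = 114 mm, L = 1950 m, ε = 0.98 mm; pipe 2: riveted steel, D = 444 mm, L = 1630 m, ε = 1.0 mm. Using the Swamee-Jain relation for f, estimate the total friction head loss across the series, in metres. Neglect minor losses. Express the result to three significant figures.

Pipe 1: V = 2.714 m/s, Re = 2.33×10^5, ε/D = 0.00860, f = 0.03647, h_1 = f(L/D)V²/2g = 234.2 m
Pipe 2: V = 0.1789 m/s, Re = 5.97×10^4, ε/D = 0.00225, f = 0.02693, h_2 = f(L/D)V²/2g = 0.1613 m
Series → Q common, losses add: H = Σh = 234.3 m

H ≈ 234 m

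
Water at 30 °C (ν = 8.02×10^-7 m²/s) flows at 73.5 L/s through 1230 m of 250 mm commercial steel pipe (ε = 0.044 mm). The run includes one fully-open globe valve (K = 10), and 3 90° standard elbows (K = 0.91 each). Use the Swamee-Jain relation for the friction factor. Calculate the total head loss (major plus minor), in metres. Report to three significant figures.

V = 4Q/(πD²) = 1.497 m/s; V²/2g = 0.1143 m
Re = 4.67×10^5, ε/D = 1.76×10^-4 → f = 0.01538 (Swamee-Jain)
Major: h_f = f(L/D)·V²/2g = 0.01538·4920·0.1143 = 8.646 m
Minor: ΣK = 12.7; h_m = ΣK·V²/2g = 1.455 m
Total H_L = 8.646 + 1.455 = 10.10 m

H_L ≈ 10.1 m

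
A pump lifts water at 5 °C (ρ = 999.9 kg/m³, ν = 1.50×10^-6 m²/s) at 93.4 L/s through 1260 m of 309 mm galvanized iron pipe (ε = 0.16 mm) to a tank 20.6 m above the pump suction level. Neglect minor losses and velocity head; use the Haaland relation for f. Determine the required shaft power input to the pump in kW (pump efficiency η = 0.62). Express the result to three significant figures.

V = 4Q/(πD²) = 1.245 m/s; Re = 2.57×10^5; ε/D = 5.18×10^-4; f = 0.01837
h_f = f(L/D)V²/2g = 5.922 m
Total head H = z + h_f = 20.6 + 5.922 = 26.52 m
P_hyd = ρgQH = 999.9·9.81·0.0934·26.52 = 24.30 kW
P_shaft = P_hyd/η = 24.30/0.62 = 39.19 kW

P_shaft ≈ 39.2 kW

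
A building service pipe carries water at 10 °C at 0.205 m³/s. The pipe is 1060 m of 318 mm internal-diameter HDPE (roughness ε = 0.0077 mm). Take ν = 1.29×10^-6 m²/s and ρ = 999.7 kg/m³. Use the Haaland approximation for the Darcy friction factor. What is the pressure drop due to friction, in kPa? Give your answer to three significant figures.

Δp ≈ 143 kPa

V = 4Q/(πD²) = 4·0.205/(π·0.318²) = 2.581 m/s
Re = VD/ν = 2.581·0.318/1.29×10^-6 = 6.36×10^5 → turbulent
ε/D = 0.0077/318 = 2.42×10^-5
Haaland: f = 0.01286
h_f = f(L/D)V²/(2g) = 0.01286·(1060/0.318)·2.581²/(2·9.81) = 14.55 m
Δp = ρg·h_f = 999.7·9.81·14.55 = 142.7 kPa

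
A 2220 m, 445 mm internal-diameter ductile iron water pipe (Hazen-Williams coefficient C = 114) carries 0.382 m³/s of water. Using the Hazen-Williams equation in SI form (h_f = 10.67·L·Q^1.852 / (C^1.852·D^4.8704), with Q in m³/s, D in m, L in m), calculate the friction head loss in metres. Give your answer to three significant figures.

h_f ≈ 31.9 m

h_f = 10.67·2220·0.382^1.852 / (114^1.852·0.445^4.8704) = 31.90 m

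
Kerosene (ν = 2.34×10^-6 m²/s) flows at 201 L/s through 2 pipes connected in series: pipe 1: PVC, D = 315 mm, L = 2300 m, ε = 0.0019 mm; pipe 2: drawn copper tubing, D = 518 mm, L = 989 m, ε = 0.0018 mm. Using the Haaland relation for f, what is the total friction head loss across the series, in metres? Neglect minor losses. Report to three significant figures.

H ≈ 36.0 m

Pipe 1: V = 2.579 m/s, Re = 3.47×10^5, ε/D = 6.03×10^-6, f = 0.01401, h_1 = f(L/D)V²/2g = 34.68 m
Pipe 2: V = 0.9538 m/s, Re = 2.11×10^5, ε/D = 3.47×10^-6, f = 0.01536, h_2 = f(L/D)V²/2g = 1.359 m
Series → Q common, losses add: H = Σh = 36.04 m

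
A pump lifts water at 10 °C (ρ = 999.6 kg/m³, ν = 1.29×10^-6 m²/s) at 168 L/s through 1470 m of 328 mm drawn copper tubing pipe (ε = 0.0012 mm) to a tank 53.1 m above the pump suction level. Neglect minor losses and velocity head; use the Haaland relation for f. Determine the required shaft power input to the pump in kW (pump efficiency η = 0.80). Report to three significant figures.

P_shaft ≈ 134 kW

V = 4Q/(πD²) = 1.988 m/s; Re = 5.06×10^5; ε/D = 3.66×10^-6; f = 0.01308
h_f = f(L/D)V²/2g = 11.81 m
Total head H = z + h_f = 53.1 + 11.81 = 64.91 m
P_hyd = ρgQH = 999.6·9.81·0.168·64.91 = 106.9 kW
P_shaft = P_hyd/η = 106.9/0.80 = 133.7 kW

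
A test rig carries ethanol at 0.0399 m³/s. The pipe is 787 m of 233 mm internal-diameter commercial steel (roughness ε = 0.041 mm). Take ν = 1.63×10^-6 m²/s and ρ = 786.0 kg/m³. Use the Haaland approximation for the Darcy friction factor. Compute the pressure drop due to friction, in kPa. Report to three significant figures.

Δp ≈ 20.6 kPa

V = 4Q/(πD²) = 4·0.0399/(π·0.233²) = 0.9358 m/s
Re = VD/ν = 0.9358·0.233/1.63×10^-6 = 1.34×10^5 → turbulent
ε/D = 0.041/233 = 1.76×10^-4
Haaland: f = 0.01774
h_f = f(L/D)V²/(2g) = 0.01774·(787/0.233)·0.9358²/(2·9.81) = 2.675 m
Δp = ρg·h_f = 786.0·9.81·2.675 = 20.62 kPa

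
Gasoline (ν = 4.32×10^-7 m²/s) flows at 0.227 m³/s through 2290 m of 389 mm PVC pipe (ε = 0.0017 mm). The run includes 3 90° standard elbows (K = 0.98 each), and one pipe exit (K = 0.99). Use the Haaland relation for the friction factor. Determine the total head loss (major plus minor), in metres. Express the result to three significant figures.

V = 4Q/(πD²) = 1.910 m/s; V²/2g = 0.1859 m
Re = 1.72×10^6, ε/D = 4.37×10^-6 → f = 0.01071 (Haaland)
Major: h_f = f(L/D)·V²/2g = 0.01071·5887·0.1859 = 11.72 m
Minor: ΣK = 3.93; h_m = ΣK·V²/2g = 0.7307 m
Total H_L = 11.72 + 0.7307 = 12.45 m

H_L ≈ 12.5 m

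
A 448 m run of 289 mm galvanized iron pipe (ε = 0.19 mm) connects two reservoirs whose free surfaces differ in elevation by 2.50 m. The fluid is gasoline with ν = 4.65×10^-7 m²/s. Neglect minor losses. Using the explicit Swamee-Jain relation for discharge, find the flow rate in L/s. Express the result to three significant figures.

Q ≈ 86.3 L/s

Swamee-Jain (Type II): Q = -0.965·√(gD⁵h_f/L)·ln[ε/(3.7D) + √(3.17ν²L/(gD³h_f))]
√(gD⁵h_f/L) = √(9.81·0.289⁵·2.50/448) = 0.01051
ε/(3.7D) = 1.78×10^-4; √(3.17ν²L/(gD³h_f)) = 2.28×10^-5
Q = -0.965·0.01051·ln(2.005×10^-4) = 0.08632 m³/s
Check: V = 1.32 m/s, Re = 8.18×10^5, f = 0.01838, h_f = 2.51 m ≈ 2.50 m ✓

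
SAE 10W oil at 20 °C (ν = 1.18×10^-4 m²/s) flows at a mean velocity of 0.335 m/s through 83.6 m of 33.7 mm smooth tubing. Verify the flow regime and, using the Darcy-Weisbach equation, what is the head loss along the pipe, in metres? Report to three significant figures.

Re = VD/ν = 0.335·0.03370/1.18×10^-4 = 95.7 → laminar (Re < 2300)
f = 64/Re = 0.6689
h_f = f(L/D)V²/(2g) = 0.6689·(83.6/0.03370)·0.335²/(2·9.81) = 9.492 m

h_f ≈ 9.49 m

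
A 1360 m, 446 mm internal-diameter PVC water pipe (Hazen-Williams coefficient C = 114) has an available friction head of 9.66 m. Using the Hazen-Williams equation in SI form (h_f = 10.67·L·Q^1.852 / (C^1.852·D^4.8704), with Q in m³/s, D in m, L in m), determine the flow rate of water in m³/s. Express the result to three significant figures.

Q ≈ 0.263 m³/s

Rearranging: Q = [h_f·C^1.852·D^4.8704 / (10.67·L)]^(1/1.852)
Q = [9.66·114^1.852·0.446^4.8704 / (10.67·1360)]^0.540 = 0.2627 m³/s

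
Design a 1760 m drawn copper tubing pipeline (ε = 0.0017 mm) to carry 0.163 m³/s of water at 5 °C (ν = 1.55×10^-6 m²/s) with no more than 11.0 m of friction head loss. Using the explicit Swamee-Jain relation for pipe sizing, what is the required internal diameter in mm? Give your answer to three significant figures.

Swamee-Jain (Type III): D = 0.66·[ε^1.25·(LQ²/(gh_f))^4.75 + ν·Q^9.4·(L/(gh_f))^5.2]^0.04
LQ²/(gh_f) = 0.4333; L/(gh_f) = 16.31
Term 1 = ε^1.25·(…)^4.75 = 1.16×10^-9; Term 2 = ν·Q^9.4·(…)^5.2 = 1.23×10^-7
D = 0.66·(1.16×10^-9 + 1.23×10^-7)^0.04 = 0.3494 m = 349 mm
Check: V = 1.70 m/s, Re = 3.83×10^5, f = 0.01380, h_f = 10.2 m ≈ 11.0 m ✓

D ≈ 349 mm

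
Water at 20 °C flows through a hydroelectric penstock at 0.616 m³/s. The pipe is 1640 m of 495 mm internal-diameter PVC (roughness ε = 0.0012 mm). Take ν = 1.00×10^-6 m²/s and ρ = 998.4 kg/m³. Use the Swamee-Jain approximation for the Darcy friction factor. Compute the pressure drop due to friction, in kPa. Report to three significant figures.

V = 4Q/(πD²) = 4·0.616/(π·0.495²) = 3.201 m/s
Re = VD/ν = 3.201·0.495/1.00×10^-6 = 1.58×10^6 → turbulent
ε/D = 0.0012/495 = 2.42×10^-6
Swamee-Jain: f = 0.01084
h_f = f(L/D)V²/(2g) = 0.01084·(1640/0.495)·3.201²/(2·9.81) = 18.75 m
Δp = ρg·h_f = 998.4·9.81·18.75 = 183.7 kPa

Δp ≈ 184 kPa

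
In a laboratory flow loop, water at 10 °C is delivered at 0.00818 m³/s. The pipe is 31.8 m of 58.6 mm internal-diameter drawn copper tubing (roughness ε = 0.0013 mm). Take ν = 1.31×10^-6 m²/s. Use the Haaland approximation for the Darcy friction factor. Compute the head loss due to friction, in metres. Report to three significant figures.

h_f ≈ 4.29 m

V = 4Q/(πD²) = 4·0.00818/(π·0.0586²) = 3.033 m/s
Re = VD/ν = 3.033·0.0586/1.31×10^-6 = 1.36×10^5 → turbulent
ε/D = 0.0013/58.6 = 2.22×10^-5
Haaland: f = 0.01685
h_f = f(L/D)V²/(2g) = 0.01685·(31.8/0.0586)·3.033²/(2·9.81) = 4.286 m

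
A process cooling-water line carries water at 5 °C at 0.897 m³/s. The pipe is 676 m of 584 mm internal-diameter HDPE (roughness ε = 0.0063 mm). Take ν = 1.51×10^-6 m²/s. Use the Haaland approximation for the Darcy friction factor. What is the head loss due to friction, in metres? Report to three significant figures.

V = 4Q/(πD²) = 4·0.897/(π·0.584²) = 3.349 m/s
Re = VD/ν = 3.349·0.584/1.51×10^-6 = 1.30×10^6 → turbulent
ε/D = 0.0063/584 = 1.08×10^-5
Haaland: f = 0.01133
h_f = f(L/D)V²/(2g) = 0.01133·(676/0.584)·3.349²/(2·9.81) = 7.498 m

h_f ≈ 7.50 m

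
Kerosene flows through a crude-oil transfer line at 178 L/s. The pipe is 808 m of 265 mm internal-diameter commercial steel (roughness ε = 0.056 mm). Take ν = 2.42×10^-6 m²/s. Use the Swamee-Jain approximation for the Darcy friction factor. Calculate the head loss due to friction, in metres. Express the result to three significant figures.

h_f ≈ 26.1 m

V = 4Q/(πD²) = 4·0.178/(π·0.265²) = 3.227 m/s
Re = VD/ν = 3.227·0.265/2.42×10^-6 = 3.53×10^5 → turbulent
ε/D = 0.056/265 = 2.11×10^-4
Swamee-Jain: f = 0.01612
h_f = f(L/D)V²/(2g) = 0.01612·(808/0.265)·3.227²/(2·9.81) = 26.10 m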